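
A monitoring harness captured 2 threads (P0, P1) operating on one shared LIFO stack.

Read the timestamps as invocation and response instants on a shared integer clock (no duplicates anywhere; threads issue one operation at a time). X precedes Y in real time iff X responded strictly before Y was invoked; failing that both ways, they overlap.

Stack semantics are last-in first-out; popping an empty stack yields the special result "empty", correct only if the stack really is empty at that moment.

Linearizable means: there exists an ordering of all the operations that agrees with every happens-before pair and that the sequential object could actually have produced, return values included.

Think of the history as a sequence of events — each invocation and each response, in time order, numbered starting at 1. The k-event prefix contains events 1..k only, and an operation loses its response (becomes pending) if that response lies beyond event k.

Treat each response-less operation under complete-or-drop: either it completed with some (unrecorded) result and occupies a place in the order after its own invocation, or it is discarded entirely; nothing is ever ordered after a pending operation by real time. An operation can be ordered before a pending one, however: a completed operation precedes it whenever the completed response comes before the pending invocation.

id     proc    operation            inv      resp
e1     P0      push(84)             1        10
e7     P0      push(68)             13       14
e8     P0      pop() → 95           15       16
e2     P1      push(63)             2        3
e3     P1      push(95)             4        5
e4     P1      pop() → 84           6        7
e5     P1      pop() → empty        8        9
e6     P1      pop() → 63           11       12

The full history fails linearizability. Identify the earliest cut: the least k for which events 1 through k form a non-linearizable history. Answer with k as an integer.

events 1..8 are linearizable, e.g. via e2, e3, e1, e4:
step 1: e2 push(63) — stack <63>
step 2: e3 push(95) — stack <63,95>
step 3: e1 push(84) (pending, included) — stack <63,95,84>
step 4: e4 pop() → 84 — stack <63,95>
at event 9 (e5's time-9 response) nothing linearizes any more
every completion of the 1 pending operation (e1) was checked; none linearizes
e.g. e2, e3, e4, e5 (pending dropped): illegal at step 3, since e4 pop() → 84 cannot apply there

9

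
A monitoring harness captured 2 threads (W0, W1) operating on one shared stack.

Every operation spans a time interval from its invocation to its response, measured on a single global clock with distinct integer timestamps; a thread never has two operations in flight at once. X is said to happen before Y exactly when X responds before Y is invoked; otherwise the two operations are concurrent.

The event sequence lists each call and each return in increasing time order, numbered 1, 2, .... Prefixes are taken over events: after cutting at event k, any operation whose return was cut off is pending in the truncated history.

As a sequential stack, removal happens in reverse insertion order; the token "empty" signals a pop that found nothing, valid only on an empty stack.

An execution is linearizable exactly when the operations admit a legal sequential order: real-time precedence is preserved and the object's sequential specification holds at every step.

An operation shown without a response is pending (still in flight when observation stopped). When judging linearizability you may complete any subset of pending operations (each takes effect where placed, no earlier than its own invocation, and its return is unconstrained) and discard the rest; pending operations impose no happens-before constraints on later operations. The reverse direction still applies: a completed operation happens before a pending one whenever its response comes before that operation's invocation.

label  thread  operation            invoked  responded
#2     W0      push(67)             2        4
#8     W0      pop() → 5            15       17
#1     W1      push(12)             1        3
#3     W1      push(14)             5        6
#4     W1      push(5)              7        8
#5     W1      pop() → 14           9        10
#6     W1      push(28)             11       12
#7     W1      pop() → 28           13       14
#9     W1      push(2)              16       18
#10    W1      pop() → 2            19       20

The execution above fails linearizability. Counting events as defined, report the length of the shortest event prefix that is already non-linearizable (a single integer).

events 1..9 are still linearizable — one witness is #1, #2, #3, #4:
step 1: #1 push(12) — stack <12>
step 2: #2 push(67) — stack <12,67>
step 3: #3 push(14) — stack <12,67,14>
step 4: #4 push(5) — stack <12,67,14,5>
with event 10 included (#5 responding at time 10), all real-time-consistent orders fail
for example #1, #2, #3, #4, #5 fails at step 5: #5 pop() → 14 is not legal there
for example #2, #1, #3, #4, #5 fails at step 5: #5 pop() → 14 is not legal there

10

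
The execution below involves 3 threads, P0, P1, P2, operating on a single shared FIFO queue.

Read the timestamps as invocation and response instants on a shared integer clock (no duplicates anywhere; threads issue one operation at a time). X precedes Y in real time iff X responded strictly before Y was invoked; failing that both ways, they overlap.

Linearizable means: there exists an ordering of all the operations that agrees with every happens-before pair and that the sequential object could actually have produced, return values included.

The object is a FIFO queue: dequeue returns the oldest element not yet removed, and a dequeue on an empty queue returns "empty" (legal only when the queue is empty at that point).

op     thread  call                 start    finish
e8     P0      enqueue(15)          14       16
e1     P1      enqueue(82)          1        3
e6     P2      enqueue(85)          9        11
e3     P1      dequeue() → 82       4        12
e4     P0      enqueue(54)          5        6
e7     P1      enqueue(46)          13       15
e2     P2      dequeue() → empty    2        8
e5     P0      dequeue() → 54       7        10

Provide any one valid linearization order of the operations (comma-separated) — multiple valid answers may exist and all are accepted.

1. e1 enqueue(82), leaving queue <82>
2. e3 dequeue() → 82, leaving queue <>
3. e2 dequeue() → empty, leaving queue <>
4. e4 enqueue(54), leaving queue <54>
5. e5 dequeue() → 54, leaving queue <>
6. e6 enqueue(85), leaving queue <85>
7. e7 enqueue(46), leaving queue <85,46>
8. e8 enqueue(15), leaving queue <85,46,15>

e1, e3, e2, e4, e5, e6, e7, e8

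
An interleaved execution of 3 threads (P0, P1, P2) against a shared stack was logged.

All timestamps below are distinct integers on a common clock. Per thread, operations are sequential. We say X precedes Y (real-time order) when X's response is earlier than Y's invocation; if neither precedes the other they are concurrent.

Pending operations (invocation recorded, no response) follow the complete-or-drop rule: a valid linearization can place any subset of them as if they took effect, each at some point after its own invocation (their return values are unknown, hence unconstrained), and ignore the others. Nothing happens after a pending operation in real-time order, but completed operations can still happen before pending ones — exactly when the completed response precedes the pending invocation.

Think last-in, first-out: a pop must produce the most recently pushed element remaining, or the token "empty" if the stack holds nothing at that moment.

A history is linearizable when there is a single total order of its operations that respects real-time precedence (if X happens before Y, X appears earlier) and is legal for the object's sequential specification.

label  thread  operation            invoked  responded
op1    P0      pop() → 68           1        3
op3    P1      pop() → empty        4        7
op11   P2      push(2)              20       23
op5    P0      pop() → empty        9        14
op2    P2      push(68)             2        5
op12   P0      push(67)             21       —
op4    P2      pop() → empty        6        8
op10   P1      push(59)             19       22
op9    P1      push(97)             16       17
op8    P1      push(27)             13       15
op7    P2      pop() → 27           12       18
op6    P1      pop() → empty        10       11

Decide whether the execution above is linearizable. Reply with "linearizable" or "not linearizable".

a witness: op2, op1, op3, op4, op5, op6, op8, op7, op9, op10, op11
1. op2 push(68), leaving stack <68>
2. op1 pop() → 68, leaving stack <>
3. op3 pop() → empty, leaving stack <>
4. op4 pop() → empty, leaving stack <>
5. op5 pop() → empty, leaving stack <>
6. op6 pop() → empty, leaving stack <>
7. op8 push(27), leaving stack <27>
8. op7 pop() → 27, leaving stack <>
9. op9 push(97), leaving stack <97>
10. op10 push(59), leaving stack <97,59>
11. op11 push(2), leaving stack <97,59,2>

linearizable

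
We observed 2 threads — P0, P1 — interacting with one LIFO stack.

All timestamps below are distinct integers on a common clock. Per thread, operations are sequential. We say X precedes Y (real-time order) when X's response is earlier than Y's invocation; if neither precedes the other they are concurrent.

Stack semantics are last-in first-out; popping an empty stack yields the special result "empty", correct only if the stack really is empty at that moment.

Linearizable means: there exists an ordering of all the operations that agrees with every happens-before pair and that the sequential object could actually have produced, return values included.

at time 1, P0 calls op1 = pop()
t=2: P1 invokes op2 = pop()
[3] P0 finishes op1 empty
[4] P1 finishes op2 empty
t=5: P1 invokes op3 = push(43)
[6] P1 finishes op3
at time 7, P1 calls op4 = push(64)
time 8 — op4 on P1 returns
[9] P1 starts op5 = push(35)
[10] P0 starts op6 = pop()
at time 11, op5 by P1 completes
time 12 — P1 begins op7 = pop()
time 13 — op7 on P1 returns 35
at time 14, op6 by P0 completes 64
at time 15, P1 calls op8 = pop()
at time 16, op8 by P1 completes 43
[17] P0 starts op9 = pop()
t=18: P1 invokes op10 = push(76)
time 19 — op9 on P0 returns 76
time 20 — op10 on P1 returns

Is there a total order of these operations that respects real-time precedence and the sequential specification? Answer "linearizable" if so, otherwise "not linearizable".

linearizable

one valid linearization: op1, op2, op3, op4, op5, op7, op6, op8, op10, op9
after step 1 (op1 pop() → empty): stack <>
after step 2 (op2 pop() → empty): stack <>
after step 3 (op3 push(43)): stack <43>
after step 4 (op4 push(64)): stack <43,64>
after step 5 (op5 push(35)): stack <43,64,35>
after step 6 (op7 pop() → 35): stack <43,64>
after step 7 (op6 pop() → 64): stack <43>
after step 8 (op8 pop() → 43): stack <>
after step 9 (op10 push(76)): stack <76>
after step 10 (op9 pop() → 76): stack <>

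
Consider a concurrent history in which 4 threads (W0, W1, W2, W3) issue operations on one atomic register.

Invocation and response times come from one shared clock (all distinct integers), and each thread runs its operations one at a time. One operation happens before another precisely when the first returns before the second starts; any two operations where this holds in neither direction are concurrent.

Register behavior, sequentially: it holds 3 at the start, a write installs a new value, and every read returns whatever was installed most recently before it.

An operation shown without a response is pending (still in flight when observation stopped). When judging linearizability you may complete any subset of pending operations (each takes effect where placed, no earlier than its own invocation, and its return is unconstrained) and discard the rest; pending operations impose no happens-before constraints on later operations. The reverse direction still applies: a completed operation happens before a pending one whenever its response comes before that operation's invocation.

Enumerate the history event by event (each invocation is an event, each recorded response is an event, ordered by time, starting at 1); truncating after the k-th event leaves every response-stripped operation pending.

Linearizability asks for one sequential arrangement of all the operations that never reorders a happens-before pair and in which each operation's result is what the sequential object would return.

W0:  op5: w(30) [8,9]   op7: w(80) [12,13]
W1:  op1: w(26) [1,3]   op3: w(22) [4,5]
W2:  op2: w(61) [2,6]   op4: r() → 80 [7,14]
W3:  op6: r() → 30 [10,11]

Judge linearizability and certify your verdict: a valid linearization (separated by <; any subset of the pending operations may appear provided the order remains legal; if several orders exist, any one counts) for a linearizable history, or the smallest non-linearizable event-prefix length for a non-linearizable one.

step 1: op1 w(26) — value 26
step 2: op2 w(61) — value 61
step 3: op3 w(22) — value 22
step 4: op5 w(30) — value 30
step 5: op6 r() → 30 — value 30
step 6: op7 w(80) — value 80
step 7: op4 r() → 80 — value 80

linearizable — witness: op1 < op2 < op3 < op5 < op6 < op7 < op4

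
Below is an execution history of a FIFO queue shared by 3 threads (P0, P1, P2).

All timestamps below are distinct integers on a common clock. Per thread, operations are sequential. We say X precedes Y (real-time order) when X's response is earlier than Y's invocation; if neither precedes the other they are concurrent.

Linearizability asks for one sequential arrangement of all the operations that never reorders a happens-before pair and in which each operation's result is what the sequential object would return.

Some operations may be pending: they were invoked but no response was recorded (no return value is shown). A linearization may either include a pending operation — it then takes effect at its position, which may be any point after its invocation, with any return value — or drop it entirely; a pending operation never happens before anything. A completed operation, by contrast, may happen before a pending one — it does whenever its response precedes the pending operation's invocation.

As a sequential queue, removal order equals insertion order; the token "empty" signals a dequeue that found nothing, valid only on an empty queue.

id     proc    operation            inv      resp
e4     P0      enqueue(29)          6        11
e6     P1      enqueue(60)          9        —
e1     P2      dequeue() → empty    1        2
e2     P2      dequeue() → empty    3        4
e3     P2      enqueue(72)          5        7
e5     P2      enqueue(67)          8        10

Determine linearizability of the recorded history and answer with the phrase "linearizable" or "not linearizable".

one valid linearization: e1, e2, e3, e4, e5
after step 1 (e1 dequeue() → empty): queue <>
after step 2 (e2 dequeue() → empty): queue <>
after step 3 (e3 enqueue(72)): queue <72>
after step 4 (e4 enqueue(29)): queue <72,29>
after step 5 (e5 enqueue(67)): queue <72,29,67>

linearizable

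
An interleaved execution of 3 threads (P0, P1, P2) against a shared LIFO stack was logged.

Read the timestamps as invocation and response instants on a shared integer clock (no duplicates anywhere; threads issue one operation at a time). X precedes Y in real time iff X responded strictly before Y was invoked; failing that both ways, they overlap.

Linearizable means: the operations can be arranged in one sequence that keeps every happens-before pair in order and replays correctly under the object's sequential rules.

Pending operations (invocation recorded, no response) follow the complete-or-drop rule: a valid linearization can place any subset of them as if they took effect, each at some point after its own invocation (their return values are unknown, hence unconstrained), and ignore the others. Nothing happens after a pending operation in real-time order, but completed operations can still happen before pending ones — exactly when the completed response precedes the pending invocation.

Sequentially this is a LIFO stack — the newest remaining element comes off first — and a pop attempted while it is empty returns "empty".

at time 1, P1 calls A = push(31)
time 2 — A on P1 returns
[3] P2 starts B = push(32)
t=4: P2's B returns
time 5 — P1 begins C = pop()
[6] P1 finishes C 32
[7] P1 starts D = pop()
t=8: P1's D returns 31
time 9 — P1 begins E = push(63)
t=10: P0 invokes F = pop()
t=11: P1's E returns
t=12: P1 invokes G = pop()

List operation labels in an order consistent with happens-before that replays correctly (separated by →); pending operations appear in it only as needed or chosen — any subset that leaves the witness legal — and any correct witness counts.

A → B → C → D → E

1. A push(31), leaving stack <31>
2. B push(32), leaving stack <31,32>
3. C pop() → 32, leaving stack <31>
4. D pop() → 31, leaving stack <>
5. E push(63), leaving stack <63>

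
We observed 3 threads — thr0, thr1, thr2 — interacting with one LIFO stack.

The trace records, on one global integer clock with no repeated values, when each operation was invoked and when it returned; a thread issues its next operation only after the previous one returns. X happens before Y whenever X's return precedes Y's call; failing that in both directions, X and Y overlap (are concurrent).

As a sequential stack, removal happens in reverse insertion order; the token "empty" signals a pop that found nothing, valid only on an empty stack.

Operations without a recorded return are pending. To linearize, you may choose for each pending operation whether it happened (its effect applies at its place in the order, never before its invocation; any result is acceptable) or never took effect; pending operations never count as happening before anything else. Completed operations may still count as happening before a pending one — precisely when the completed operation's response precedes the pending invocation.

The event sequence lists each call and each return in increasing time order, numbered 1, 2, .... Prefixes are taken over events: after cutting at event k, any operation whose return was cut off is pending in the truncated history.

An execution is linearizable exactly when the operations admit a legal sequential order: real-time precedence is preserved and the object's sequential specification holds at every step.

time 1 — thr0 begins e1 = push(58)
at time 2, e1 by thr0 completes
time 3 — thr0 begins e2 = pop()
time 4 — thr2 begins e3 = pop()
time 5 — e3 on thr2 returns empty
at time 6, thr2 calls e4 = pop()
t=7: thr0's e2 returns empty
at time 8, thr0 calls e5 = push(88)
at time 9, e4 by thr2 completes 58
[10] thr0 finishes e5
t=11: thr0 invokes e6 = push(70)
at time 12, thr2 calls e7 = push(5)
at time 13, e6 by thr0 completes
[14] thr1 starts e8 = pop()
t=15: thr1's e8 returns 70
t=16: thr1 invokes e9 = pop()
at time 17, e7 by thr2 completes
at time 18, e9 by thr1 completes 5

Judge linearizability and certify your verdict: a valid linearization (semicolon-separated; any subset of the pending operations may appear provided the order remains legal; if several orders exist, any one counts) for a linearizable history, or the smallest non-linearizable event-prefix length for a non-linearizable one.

the violation lands at event 7, e2's response at time 7: events 1..6 linearize, events 1..7 do not
no legal order exists: 2 real-time-consistent candidates over 3 completed LIFO stack operations, all rejected
no completion choice of the 1 pending operation (e4) rescues it — every subset was tried
one such order, e1, e2, e3 (pending dropped), breaks at step 2 where e2 pop() → empty is illegal
one such order, e1, e3, e2 (pending dropped), breaks at step 2 where e3 pop() → empty is illegal

not linearizable — minimal violating prefix: 7 events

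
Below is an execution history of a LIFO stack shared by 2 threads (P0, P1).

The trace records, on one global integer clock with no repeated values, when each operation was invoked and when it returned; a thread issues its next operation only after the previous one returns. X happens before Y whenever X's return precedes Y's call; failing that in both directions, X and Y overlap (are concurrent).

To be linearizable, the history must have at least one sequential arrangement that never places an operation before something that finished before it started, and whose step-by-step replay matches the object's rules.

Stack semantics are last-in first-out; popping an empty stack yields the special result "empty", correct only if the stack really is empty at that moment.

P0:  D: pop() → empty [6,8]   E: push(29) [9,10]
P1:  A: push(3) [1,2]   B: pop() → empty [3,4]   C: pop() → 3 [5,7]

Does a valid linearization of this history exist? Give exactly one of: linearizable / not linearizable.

not linearizable

the violation lands at event 4, B's response at time 4: events 1..3 linearize, events 1..4 do not
the sole real-time-consistent order of 2 completed operations fails the LIFO stack replay
take A, B: step 2 already fails, because B pop() → empty cannot occur there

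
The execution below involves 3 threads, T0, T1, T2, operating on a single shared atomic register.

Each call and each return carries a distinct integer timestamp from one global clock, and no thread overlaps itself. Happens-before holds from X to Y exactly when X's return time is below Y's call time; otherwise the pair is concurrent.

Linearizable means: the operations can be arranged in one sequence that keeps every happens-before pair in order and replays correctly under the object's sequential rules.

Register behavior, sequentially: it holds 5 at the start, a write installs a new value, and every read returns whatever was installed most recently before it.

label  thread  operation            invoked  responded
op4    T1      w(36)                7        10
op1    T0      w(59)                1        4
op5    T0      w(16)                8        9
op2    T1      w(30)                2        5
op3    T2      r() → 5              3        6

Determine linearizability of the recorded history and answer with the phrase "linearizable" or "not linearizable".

linearizable

a witness: op3, op1, op2, op4, op5
after step 1 (op3 r() → 5): value 5
after step 2 (op1 w(59)): value 59
after step 3 (op2 w(30)): value 30
after step 4 (op4 w(36)): value 36
after step 5 (op5 w(16)): value 16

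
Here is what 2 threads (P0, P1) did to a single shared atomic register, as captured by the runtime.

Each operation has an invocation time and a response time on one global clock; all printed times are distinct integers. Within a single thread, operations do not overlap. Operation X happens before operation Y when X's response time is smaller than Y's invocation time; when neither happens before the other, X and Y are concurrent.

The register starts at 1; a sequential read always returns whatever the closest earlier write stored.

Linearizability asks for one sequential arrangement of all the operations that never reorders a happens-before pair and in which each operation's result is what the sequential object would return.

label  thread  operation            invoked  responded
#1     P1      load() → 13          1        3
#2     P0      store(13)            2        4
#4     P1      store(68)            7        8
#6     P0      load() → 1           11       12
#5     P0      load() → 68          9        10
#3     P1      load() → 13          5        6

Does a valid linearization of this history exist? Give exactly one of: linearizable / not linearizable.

cut after 11 events: linearizable; cut after 12 events (#6 responds, time 12): not linearizable
all 2 real-time-respecting orders fail — 6 completed atomic register operations, no legal replay
one such order, #1, #2, #3, #4, #5, #6, breaks at step 1 where #1 load() → 13 is illegal
one such order, #2, #1, #3, #4, #5, #6, breaks at step 6 where #6 load() → 1 is illegal

not linearizable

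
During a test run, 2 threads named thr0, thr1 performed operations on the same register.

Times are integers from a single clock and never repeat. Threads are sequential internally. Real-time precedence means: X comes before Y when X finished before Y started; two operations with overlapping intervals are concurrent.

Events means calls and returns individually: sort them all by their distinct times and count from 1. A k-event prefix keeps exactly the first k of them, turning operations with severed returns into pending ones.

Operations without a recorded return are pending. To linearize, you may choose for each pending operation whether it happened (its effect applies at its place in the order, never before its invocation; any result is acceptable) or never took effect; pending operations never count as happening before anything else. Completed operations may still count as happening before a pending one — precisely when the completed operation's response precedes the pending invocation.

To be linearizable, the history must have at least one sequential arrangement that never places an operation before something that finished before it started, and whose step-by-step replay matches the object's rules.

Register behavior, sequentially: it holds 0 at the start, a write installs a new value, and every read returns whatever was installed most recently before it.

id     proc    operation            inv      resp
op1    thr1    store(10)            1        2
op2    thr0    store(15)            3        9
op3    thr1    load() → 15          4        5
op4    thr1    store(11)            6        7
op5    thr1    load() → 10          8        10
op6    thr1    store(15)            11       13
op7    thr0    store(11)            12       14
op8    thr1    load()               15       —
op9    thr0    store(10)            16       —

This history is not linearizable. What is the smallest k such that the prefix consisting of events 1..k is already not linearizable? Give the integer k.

events 1..9 are linearizable; a witness order is op1, op2, op3, op4:
1. op1 store(10), leaving value 10
2. op2 store(15), leaving value 15
3. op3 load() → 15, leaving value 15
4. op4 store(11), leaving value 11
adding event 10 (op5 responds at 10) leaves no legal real-time order
take op1, op2, op3, op4, op5: step 5 already fails, because op5 load() → 10 cannot occur there
take op1, op3, op2, op4, op5: step 2 already fails, because op3 load() → 15 cannot occur there

10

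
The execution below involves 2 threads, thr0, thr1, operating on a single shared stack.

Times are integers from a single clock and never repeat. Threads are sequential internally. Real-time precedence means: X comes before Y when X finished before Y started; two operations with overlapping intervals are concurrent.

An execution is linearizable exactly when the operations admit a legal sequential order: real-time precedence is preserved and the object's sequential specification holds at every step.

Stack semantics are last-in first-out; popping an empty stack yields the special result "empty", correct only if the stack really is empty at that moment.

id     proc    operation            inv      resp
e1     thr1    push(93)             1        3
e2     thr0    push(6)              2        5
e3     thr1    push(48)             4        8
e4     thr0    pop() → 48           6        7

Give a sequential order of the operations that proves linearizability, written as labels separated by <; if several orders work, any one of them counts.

e1 < e2 < e3 < e4

step 1: e1 push(93) — stack <93>
step 2: e2 push(6) — stack <93,6>
step 3: e3 push(48) — stack <93,6,48>
step 4: e4 pop() → 48 — stack <93,6>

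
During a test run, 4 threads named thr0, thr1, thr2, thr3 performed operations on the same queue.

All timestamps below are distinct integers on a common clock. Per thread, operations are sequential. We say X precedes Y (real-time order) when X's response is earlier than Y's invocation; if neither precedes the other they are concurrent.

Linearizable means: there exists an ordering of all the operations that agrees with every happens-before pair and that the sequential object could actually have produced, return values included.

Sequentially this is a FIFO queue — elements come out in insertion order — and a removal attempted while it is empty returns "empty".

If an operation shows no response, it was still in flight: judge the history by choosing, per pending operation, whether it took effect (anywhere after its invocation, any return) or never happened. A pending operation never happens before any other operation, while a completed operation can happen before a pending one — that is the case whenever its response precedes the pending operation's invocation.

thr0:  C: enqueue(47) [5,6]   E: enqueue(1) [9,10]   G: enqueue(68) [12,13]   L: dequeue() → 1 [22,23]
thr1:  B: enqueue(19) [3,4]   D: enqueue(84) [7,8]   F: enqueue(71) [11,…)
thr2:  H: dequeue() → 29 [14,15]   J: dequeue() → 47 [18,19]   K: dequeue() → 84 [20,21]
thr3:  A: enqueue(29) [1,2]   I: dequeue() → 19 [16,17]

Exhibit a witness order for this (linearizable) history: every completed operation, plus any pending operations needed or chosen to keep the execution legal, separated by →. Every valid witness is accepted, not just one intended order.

A → B → C → D → E → F → G → H → I → J → K → L

step 1: A enqueue(29) — queue <29>
step 2: B enqueue(19) — queue <29,19>
step 3: C enqueue(47) — queue <29,19,47>
step 4: D enqueue(84) — queue <29,19,47,84>
step 5: E enqueue(1) — queue <29,19,47,84,1>
step 6: F enqueue(71) (pending, included) — queue <29,19,47,84,1,71>
step 7: G enqueue(68) — queue <29,19,47,84,1,71,68>
step 8: H dequeue() → 29 — queue <19,47,84,1,71,68>
step 9: I dequeue() → 19 — queue <47,84,1,71,68>
step 10: J dequeue() → 47 — queue <84,1,71,68>
step 11: K dequeue() → 84 — queue <1,71,68>
step 12: L dequeue() → 1 — queue <71,68>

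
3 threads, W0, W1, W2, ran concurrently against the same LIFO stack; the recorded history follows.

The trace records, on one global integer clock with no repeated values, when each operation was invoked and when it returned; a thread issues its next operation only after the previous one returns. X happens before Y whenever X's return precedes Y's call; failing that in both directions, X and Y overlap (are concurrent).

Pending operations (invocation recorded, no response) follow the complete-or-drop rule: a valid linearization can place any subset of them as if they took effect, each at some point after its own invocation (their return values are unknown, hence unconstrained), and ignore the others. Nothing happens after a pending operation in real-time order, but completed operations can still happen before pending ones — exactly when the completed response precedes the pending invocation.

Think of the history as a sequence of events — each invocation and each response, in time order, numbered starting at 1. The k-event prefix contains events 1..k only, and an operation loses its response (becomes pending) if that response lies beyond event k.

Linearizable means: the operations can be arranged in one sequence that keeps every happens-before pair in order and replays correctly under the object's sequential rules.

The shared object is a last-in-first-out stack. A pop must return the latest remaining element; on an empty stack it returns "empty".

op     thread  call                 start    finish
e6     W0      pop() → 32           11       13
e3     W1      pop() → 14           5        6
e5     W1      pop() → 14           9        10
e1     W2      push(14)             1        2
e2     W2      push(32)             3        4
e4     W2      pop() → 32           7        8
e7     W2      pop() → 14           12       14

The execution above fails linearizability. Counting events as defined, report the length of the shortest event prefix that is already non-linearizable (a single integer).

6

events 1..5 are linearizable, e.g. via e1, e2:
1. e1 push(14), leaving stack <14>
2. e2 push(32), leaving stack <14,32>
adding event 6 (e3 responds at 6) leaves no legal real-time order
take e1, e2, e3: step 3 already fails, because e3 pop() → 14 cannot occur there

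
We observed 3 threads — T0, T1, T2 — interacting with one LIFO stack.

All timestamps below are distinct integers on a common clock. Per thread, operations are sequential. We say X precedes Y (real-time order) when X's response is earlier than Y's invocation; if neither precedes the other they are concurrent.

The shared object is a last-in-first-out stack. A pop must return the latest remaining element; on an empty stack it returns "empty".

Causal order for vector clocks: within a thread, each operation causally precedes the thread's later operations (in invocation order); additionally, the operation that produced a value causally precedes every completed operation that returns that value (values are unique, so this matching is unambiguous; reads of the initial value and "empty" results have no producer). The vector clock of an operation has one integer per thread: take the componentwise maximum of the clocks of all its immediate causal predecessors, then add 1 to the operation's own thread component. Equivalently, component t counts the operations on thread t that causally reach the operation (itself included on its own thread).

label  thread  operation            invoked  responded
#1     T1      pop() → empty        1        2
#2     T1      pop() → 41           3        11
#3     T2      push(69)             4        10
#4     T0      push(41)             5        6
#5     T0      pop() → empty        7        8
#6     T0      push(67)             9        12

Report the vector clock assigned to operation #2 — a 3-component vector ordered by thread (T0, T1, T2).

(1, 2, 0)

invoked at 4, #3 has no predecessors; its own T2 bump gives (0, 0, 1)
invoked at 1, #1 has no predecessors; its own T1 bump gives (0, 1, 0)
invoked at 5, #4 has no predecessors; its own T0 bump gives (1, 0, 0)
merge at #5 (invoked 7): VC(#4)=(1, 0, 0), own-thread bump on T0 → (2, 0, 0)
merge at #2 (invoked 3): VC(#1)=(0, 1, 0), VC(#4)=(1, 0, 0), own-thread bump on T1 → (1, 2, 0)
merge at #6 (invoked 9): VC(#5)=(2, 0, 0), own-thread bump on T0 → (3, 0, 0)
target: VC(#2) = (1, 2, 0)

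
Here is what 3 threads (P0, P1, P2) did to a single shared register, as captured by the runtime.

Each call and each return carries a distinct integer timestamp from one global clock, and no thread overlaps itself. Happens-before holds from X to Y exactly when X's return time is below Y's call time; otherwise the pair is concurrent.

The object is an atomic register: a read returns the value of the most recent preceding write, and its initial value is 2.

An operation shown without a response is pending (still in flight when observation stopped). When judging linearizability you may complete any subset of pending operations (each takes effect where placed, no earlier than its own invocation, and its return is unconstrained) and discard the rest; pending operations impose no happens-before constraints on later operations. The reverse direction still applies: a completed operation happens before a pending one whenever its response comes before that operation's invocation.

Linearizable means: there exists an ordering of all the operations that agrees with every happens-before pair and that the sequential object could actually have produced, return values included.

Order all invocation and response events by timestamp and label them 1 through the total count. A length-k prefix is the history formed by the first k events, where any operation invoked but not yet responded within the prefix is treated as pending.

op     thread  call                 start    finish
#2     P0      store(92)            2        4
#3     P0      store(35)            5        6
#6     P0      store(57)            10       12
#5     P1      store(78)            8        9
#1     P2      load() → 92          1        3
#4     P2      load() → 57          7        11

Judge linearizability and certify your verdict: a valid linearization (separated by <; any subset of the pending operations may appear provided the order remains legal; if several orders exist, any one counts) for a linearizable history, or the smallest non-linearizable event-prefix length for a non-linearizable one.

linearizable — witness: #2 < #1 < #3 < #5 < #6 < #4

step 1: #2 store(92) — value 92
step 2: #1 load() → 92 — value 92
step 3: #3 store(35) — value 35
step 4: #5 store(78) — value 78
step 5: #6 store(57) — value 57
step 6: #4 load() → 57 — value 57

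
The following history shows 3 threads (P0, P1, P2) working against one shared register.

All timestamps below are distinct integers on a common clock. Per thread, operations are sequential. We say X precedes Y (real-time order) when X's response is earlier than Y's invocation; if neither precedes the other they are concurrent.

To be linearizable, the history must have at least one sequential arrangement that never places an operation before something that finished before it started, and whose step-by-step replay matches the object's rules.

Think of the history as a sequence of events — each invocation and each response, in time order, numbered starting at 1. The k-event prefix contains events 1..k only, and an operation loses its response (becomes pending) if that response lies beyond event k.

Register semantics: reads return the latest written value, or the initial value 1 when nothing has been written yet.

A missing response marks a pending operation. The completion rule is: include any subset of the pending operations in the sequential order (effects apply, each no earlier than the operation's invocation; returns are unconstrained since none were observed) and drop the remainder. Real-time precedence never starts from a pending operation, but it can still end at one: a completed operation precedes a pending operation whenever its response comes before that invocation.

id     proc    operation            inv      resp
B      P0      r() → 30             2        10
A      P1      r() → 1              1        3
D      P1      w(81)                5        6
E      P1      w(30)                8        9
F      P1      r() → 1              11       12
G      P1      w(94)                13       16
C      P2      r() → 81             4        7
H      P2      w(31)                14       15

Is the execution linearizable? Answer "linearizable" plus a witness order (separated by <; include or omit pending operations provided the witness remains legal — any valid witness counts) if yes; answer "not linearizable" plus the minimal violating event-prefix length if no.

events 1..11 are fine; event 12 — the response of F at time 12 — makes the prefix non-linearizable
all 10 real-time-respecting orders fail — 6 completed register operations, no legal replay
sample order A, B, C, D, E, F stalls at step 2 — B r() → 30 has no legal effect
sample order A, B, D, C, E, F stalls at step 2 — B r() → 30 has no legal effect

not linearizable — minimal violating prefix: 12 events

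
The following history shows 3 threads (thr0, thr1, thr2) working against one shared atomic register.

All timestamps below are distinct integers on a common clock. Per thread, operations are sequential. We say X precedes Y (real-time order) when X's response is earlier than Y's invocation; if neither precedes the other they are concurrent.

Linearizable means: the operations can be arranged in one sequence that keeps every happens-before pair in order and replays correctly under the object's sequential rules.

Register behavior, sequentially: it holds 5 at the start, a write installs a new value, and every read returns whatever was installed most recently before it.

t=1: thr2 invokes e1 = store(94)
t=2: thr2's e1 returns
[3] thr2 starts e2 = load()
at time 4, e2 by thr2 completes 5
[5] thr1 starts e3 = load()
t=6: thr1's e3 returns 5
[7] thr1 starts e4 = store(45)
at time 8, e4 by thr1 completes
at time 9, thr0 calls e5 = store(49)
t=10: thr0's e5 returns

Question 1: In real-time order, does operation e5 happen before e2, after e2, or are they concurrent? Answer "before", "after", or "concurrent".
after

e5 spans [9,10], e2 spans [3,4]
resp(e2)=4 < inv(e5)=9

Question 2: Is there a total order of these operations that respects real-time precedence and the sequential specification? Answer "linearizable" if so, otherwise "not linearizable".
not linearizable

already the first 4 events (up to e2's response at time 4) admit no linearization; the first 3 still do
exhaustive check: the 2 completed atomic register ops admit one real-time order; illegal
sample order e1, e2 stalls at step 2 — e2 load() → 5 has no legal effect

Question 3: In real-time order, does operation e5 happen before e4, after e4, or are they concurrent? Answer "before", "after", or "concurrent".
after

e5 spans [9,10], e4 spans [7,8]
resp(e4)=8 < inv(e5)=9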